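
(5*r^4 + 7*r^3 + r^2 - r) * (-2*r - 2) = -10*r^5 - 24*r^4 - 16*r^3 + 2*r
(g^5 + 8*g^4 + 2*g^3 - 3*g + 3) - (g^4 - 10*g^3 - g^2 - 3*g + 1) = g^5 + 7*g^4 + 12*g^3 + g^2 + 2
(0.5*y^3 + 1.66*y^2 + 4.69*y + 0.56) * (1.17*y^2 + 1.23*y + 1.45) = 0.585*y^5 + 2.5572*y^4 + 8.2541*y^3 + 8.8309*y^2 + 7.4893*y + 0.812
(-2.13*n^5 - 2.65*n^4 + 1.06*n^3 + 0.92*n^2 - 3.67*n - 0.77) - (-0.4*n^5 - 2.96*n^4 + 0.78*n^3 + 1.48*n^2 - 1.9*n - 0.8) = -1.73*n^5 + 0.31*n^4 + 0.28*n^3 - 0.56*n^2 - 1.77*n + 0.03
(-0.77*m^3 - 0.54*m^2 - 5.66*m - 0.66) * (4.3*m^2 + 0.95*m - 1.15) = -3.311*m^5 - 3.0535*m^4 - 23.9655*m^3 - 7.594*m^2 + 5.882*m + 0.759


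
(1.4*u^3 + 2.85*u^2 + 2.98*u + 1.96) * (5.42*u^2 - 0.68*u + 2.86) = 7.588*u^5 + 14.495*u^4 + 18.2176*u^3 + 16.7478*u^2 + 7.19*u + 5.6056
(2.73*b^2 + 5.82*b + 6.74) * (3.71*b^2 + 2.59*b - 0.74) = 10.1283*b^4 + 28.6629*b^3 + 38.059*b^2 + 13.1498*b - 4.9876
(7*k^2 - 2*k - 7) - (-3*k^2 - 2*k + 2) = 10*k^2 - 9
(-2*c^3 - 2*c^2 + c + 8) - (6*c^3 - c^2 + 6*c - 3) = -8*c^3 - c^2 - 5*c + 11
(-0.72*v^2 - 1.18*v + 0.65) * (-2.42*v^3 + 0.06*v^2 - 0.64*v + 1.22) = 1.7424*v^5 + 2.8124*v^4 - 1.183*v^3 - 0.0841999999999999*v^2 - 1.8556*v + 0.793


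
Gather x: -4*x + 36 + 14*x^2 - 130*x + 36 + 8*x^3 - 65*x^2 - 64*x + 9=8*x^3 - 51*x^2 - 198*x + 81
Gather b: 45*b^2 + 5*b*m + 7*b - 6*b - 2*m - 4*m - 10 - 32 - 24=45*b^2 + b*(5*m + 1) - 6*m - 66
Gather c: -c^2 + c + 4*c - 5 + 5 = -c^2 + 5*c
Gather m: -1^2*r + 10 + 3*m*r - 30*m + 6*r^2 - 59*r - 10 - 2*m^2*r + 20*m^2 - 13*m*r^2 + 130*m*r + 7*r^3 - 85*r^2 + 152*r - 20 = m^2*(20 - 2*r) + m*(-13*r^2 + 133*r - 30) + 7*r^3 - 79*r^2 + 92*r - 20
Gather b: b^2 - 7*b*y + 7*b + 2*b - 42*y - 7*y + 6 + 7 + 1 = b^2 + b*(9 - 7*y) - 49*y + 14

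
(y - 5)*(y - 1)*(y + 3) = y^3 - 3*y^2 - 13*y + 15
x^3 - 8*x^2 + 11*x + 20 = (x - 5)*(x - 4)*(x + 1)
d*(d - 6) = d^2 - 6*d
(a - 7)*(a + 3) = a^2 - 4*a - 21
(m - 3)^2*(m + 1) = m^3 - 5*m^2 + 3*m + 9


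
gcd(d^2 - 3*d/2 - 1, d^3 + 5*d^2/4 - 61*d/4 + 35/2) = d - 2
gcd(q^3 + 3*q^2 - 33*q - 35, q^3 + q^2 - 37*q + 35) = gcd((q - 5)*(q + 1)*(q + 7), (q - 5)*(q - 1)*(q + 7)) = q^2 + 2*q - 35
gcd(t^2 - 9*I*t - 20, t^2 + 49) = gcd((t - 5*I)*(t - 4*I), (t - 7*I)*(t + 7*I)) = 1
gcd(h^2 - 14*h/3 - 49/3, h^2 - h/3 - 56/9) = h + 7/3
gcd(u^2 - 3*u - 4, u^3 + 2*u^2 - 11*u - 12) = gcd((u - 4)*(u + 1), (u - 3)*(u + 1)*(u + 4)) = u + 1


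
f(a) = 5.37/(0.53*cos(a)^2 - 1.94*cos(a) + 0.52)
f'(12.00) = 5.51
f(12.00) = -7.26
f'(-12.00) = -5.51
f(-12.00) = -7.26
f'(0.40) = -3.02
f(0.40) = -6.57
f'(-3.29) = -0.27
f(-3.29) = 1.82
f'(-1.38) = 312.99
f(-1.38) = 31.37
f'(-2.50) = 1.54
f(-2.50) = 2.22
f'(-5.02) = -23421.03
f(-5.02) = -285.50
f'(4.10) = 3.42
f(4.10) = 2.97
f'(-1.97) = 6.35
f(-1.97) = 3.97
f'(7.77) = -76.01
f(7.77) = 14.88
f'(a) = 5.37*(1.06*sin(a)*cos(a) - 1.94*sin(a))/(0.53*cos(a)^2 - 1.94*cos(a) + 0.52)^2 = (5.6922*cos(a) - 10.4178)*sin(a)/(0.53*cos(a)^2 - 1.94*cos(a) + 0.52)^2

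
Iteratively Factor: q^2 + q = (q + 1)*(q)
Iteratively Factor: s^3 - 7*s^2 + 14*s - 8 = (s - 1)*(s^2 - 6*s + 8) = (s - 2)*(s - 1)*(s - 4)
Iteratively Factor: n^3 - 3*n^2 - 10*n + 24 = (n - 2)*(n^2 - n - 12) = (n - 4)*(n - 2)*(n + 3)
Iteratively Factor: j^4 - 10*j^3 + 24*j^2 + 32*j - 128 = (j - 4)*(j^3 - 6*j^2 + 32) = (j - 4)^2*(j^2 - 2*j - 8) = (j - 4)^3*(j + 2)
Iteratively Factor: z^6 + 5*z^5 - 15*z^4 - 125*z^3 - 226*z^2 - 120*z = (z + 3)*(z^5 + 2*z^4 - 21*z^3 - 62*z^2 - 40*z) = (z - 5)*(z + 3)*(z^4 + 7*z^3 + 14*z^2 + 8*z) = (z - 5)*(z + 3)*(z + 4)*(z^3 + 3*z^2 + 2*z) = (z - 5)*(z + 1)*(z + 3)*(z + 4)*(z^2 + 2*z) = z*(z - 5)*(z + 1)*(z + 3)*(z + 4)*(z + 2)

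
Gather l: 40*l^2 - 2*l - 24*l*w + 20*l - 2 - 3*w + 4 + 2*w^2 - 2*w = 40*l^2 + l*(18 - 24*w) + 2*w^2 - 5*w + 2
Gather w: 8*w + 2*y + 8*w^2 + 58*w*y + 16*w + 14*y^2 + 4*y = 8*w^2 + w*(58*y + 24) + 14*y^2 + 6*y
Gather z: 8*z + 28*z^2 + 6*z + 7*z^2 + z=35*z^2 + 15*z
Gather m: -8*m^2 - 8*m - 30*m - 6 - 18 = -8*m^2 - 38*m - 24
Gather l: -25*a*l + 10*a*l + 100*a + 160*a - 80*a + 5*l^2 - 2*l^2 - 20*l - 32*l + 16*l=180*a + 3*l^2 + l*(-15*a - 36)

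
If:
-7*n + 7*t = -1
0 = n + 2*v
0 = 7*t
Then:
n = 1/7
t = 0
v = -1/14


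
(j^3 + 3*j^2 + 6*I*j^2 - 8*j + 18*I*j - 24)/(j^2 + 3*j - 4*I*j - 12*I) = (j^2 + 6*I*j - 8)/(j - 4*I)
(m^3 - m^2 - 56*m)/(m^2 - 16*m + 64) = m*(m + 7)/(m - 8)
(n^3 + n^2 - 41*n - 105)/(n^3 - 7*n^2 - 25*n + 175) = (n + 3)/(n - 5)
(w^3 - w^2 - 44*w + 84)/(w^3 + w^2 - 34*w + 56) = (w - 6)/(w - 4)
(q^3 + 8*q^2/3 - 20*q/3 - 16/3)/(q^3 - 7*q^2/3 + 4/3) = (q + 4)/(q - 1)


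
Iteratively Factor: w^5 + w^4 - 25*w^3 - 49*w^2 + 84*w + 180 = (w + 2)*(w^4 - w^3 - 23*w^2 - 3*w + 90) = (w - 5)*(w + 2)*(w^3 + 4*w^2 - 3*w - 18) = (w - 5)*(w - 2)*(w + 2)*(w^2 + 6*w + 9) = (w - 5)*(w - 2)*(w + 2)*(w + 3)*(w + 3)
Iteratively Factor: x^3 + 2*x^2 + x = (x + 1)*(x^2 + x) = x*(x + 1)*(x + 1)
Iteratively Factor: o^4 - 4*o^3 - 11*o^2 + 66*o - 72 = (o - 3)*(o^3 - o^2 - 14*o + 24) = (o - 3)^2*(o^2 + 2*o - 8) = (o - 3)^2*(o + 4)*(o - 2)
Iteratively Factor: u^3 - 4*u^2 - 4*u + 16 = (u - 4)*(u^2 - 4) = (u - 4)*(u + 2)*(u - 2)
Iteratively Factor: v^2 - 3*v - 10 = (v + 2)*(v - 5)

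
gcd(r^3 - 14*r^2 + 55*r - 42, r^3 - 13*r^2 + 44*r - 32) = r - 1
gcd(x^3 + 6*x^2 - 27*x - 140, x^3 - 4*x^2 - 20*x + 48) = x + 4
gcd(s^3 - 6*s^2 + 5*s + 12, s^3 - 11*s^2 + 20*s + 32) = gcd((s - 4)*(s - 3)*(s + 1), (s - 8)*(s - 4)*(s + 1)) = s^2 - 3*s - 4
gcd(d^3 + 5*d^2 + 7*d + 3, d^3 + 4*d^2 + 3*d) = d^2 + 4*d + 3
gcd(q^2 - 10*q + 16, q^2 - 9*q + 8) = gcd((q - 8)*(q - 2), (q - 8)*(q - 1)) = q - 8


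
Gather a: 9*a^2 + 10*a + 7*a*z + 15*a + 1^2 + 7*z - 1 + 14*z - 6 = 9*a^2 + a*(7*z + 25) + 21*z - 6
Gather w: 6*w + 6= 6*w + 6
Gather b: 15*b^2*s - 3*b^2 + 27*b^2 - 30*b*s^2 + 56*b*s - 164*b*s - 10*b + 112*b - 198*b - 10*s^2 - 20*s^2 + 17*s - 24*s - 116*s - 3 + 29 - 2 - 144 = b^2*(15*s + 24) + b*(-30*s^2 - 108*s - 96) - 30*s^2 - 123*s - 120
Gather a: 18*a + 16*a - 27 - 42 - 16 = 34*a - 85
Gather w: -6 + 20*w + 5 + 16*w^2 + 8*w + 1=16*w^2 + 28*w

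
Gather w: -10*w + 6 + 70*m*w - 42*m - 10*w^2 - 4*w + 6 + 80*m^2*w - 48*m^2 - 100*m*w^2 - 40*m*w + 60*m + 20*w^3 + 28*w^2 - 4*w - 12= -48*m^2 + 18*m + 20*w^3 + w^2*(18 - 100*m) + w*(80*m^2 + 30*m - 18)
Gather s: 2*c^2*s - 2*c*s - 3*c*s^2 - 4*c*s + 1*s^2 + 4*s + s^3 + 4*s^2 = s^3 + s^2*(5 - 3*c) + s*(2*c^2 - 6*c + 4)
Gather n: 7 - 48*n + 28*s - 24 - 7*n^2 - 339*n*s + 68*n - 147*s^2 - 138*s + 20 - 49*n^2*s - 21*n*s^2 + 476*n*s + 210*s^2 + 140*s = n^2*(-49*s - 7) + n*(-21*s^2 + 137*s + 20) + 63*s^2 + 30*s + 3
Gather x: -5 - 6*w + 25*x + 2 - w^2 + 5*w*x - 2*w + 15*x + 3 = -w^2 - 8*w + x*(5*w + 40)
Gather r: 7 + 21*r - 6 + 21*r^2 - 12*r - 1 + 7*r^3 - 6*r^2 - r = 7*r^3 + 15*r^2 + 8*r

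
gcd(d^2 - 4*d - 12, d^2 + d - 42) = d - 6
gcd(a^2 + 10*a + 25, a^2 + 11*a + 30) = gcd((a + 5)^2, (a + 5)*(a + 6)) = a + 5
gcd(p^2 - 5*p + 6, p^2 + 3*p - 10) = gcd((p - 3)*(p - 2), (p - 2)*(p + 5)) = p - 2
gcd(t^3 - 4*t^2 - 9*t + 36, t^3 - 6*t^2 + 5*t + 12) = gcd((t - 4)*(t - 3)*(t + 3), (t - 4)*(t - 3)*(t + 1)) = t^2 - 7*t + 12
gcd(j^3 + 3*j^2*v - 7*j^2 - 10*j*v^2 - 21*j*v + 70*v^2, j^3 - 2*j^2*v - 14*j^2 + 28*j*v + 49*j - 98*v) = -j^2 + 2*j*v + 7*j - 14*v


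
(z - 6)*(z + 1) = z^2 - 5*z - 6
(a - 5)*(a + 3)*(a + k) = a^3 + a^2*k - 2*a^2 - 2*a*k - 15*a - 15*k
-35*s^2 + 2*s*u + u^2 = (-5*s + u)*(7*s + u)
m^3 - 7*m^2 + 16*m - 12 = (m - 3)*(m - 2)^2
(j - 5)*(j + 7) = j^2 + 2*j - 35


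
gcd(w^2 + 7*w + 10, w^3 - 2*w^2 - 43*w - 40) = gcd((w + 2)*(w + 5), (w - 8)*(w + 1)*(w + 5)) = w + 5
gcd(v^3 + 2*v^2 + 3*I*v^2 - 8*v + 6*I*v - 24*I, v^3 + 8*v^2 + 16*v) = v + 4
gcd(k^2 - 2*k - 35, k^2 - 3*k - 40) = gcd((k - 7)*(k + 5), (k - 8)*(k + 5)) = k + 5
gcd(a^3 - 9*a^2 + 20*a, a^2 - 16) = a - 4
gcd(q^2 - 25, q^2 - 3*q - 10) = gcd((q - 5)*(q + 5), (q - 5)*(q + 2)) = q - 5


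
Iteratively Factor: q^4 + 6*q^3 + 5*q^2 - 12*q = (q + 3)*(q^3 + 3*q^2 - 4*q) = (q - 1)*(q + 3)*(q^2 + 4*q) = q*(q - 1)*(q + 3)*(q + 4)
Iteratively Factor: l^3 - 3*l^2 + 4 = (l - 2)*(l^2 - l - 2) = (l - 2)*(l + 1)*(l - 2)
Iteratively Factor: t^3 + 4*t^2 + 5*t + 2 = (t + 2)*(t^2 + 2*t + 1) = (t + 1)*(t + 2)*(t + 1)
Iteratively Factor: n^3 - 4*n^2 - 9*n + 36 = (n - 4)*(n^2 - 9) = (n - 4)*(n + 3)*(n - 3)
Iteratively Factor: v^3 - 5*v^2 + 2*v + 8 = (v - 2)*(v^2 - 3*v - 4) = (v - 2)*(v + 1)*(v - 4)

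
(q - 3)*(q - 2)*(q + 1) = q^3 - 4*q^2 + q + 6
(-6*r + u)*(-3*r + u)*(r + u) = 18*r^3 + 9*r^2*u - 8*r*u^2 + u^3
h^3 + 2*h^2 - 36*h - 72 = (h - 6)*(h + 2)*(h + 6)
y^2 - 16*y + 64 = (y - 8)^2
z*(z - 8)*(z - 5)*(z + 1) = z^4 - 12*z^3 + 27*z^2 + 40*z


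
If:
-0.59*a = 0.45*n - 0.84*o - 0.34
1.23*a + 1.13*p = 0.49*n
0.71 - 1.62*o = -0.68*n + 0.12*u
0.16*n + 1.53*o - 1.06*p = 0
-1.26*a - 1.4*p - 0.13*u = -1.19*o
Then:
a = 1.27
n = -4.23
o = -1.78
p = -3.21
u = 6.01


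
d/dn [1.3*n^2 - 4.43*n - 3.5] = 2.6*n - 4.43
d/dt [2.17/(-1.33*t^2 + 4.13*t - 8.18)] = (5.7722*t - 8.9621)/(1.33*t^2 - 4.13*t + 8.18)^2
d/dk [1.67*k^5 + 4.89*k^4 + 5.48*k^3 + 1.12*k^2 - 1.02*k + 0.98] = 8.35*k^4 + 19.56*k^3 + 16.44*k^2 + 2.24*k - 1.02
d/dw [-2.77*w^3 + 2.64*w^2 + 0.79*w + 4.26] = -8.31*w^2 + 5.28*w + 0.79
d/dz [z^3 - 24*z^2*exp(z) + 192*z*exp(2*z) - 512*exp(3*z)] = -24*z^2*exp(z) + 3*z^2 + 384*z*exp(2*z) - 48*z*exp(z) - 1536*exp(3*z) + 192*exp(2*z)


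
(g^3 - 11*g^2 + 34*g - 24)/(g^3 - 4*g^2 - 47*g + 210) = (g^2 - 5*g + 4)/(g^2 + 2*g - 35)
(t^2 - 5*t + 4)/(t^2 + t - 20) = (t - 1)/(t + 5)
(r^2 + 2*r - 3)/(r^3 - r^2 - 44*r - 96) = (r - 1)/(r^2 - 4*r - 32)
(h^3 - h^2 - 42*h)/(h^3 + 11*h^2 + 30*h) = (h - 7)/(h + 5)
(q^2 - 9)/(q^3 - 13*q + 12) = (q + 3)/(q^2 + 3*q - 4)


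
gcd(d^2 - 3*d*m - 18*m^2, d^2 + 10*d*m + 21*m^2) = d + 3*m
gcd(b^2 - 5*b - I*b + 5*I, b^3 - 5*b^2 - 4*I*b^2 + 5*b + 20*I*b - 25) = b - 5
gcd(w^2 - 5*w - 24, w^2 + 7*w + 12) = w + 3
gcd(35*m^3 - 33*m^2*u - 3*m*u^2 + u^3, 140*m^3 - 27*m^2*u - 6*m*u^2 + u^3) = -35*m^2 - 2*m*u + u^2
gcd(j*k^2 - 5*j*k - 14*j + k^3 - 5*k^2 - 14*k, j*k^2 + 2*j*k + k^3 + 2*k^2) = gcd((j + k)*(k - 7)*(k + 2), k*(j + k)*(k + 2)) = j*k + 2*j + k^2 + 2*k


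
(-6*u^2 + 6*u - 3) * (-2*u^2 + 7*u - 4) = 12*u^4 - 54*u^3 + 72*u^2 - 45*u + 12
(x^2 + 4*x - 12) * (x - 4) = x^3 - 28*x + 48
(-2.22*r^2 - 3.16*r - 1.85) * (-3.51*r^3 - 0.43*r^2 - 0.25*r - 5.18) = 7.7922*r^5 + 12.0462*r^4 + 8.4073*r^3 + 13.0851*r^2 + 16.8313*r + 9.583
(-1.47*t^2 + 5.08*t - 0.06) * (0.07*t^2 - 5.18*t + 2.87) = -0.1029*t^4 + 7.9702*t^3 - 30.5375*t^2 + 14.8904*t - 0.1722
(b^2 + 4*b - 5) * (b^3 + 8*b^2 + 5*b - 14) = b^5 + 12*b^4 + 32*b^3 - 34*b^2 - 81*b + 70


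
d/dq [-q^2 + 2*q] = 2 - 2*q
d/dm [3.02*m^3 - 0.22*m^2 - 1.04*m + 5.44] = 9.06*m^2 - 0.44*m - 1.04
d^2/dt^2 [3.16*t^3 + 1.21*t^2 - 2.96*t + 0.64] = 18.96*t + 2.42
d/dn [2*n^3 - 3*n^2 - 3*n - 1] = 6*n^2 - 6*n - 3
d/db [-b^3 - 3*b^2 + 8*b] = -3*b^2 - 6*b + 8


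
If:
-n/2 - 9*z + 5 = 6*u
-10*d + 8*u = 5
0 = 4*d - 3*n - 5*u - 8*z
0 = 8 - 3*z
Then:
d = -2689/1026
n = -1058/171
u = -1360/513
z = 8/3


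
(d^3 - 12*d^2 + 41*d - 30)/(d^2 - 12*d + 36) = (d^2 - 6*d + 5)/(d - 6)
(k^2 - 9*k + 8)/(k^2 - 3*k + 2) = (k - 8)/(k - 2)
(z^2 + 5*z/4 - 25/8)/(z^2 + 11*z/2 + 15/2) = (z - 5/4)/(z + 3)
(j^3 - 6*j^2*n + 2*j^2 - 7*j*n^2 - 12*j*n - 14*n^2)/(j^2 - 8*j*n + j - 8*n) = (j^3 - 6*j^2*n + 2*j^2 - 7*j*n^2 - 12*j*n - 14*n^2)/(j^2 - 8*j*n + j - 8*n)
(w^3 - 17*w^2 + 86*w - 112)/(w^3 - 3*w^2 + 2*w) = (w^2 - 15*w + 56)/(w*(w - 1))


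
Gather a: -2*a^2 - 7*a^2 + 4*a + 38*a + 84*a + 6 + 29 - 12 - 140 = -9*a^2 + 126*a - 117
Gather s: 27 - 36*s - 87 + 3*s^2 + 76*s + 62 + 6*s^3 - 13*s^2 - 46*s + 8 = 6*s^3 - 10*s^2 - 6*s + 10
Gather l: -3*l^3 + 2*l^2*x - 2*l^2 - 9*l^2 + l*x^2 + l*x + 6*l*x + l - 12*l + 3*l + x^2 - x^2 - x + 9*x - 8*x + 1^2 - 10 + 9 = -3*l^3 + l^2*(2*x - 11) + l*(x^2 + 7*x - 8)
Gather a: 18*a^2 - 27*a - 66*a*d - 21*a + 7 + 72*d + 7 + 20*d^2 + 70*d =18*a^2 + a*(-66*d - 48) + 20*d^2 + 142*d + 14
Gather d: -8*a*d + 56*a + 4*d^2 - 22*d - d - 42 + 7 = 56*a + 4*d^2 + d*(-8*a - 23) - 35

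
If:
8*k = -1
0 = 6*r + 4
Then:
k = -1/8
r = -2/3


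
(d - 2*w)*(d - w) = d^2 - 3*d*w + 2*w^2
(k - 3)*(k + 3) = k^2 - 9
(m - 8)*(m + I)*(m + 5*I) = m^3 - 8*m^2 + 6*I*m^2 - 5*m - 48*I*m + 40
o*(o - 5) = o^2 - 5*o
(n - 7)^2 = n^2 - 14*n + 49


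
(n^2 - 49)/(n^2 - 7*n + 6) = (n^2 - 49)/(n^2 - 7*n + 6)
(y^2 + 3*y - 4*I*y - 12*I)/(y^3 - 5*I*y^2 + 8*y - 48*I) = (y + 3)/(y^2 - I*y + 12)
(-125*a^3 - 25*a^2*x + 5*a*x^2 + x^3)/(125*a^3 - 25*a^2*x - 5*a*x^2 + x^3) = (5*a + x)/(-5*a + x)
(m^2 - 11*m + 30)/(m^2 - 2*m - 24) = (m - 5)/(m + 4)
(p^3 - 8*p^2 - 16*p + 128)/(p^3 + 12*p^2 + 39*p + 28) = (p^2 - 12*p + 32)/(p^2 + 8*p + 7)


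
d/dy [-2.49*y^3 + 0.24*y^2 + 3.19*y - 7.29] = -7.47*y^2 + 0.48*y + 3.19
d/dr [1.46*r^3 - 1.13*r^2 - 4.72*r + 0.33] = 4.38*r^2 - 2.26*r - 4.72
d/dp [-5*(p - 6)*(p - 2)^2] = 5*(14 - 3*p)*(p - 2)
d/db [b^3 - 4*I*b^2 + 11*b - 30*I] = 3*b^2 - 8*I*b + 11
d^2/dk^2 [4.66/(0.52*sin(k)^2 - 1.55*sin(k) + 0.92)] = (-5.040256*sin(k)^4 + 11.26788*sin(k)^3 + 5.28210999999999*sin(k)^2 - 29.18092*sin(k) + 17.932612)/(0.52*sin(k)^2 - 1.55*sin(k) + 0.92)^3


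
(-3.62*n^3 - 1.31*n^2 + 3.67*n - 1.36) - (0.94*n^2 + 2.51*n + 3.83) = -3.62*n^3 - 2.25*n^2 + 1.16*n - 5.19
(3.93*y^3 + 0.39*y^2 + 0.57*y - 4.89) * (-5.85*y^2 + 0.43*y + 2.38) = -22.9905*y^5 - 0.5916*y^4 + 6.1866*y^3 + 29.7798*y^2 - 0.7461*y - 11.6382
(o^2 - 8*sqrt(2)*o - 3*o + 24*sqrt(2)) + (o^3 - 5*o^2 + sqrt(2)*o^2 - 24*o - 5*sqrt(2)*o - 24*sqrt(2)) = o^3 - 4*o^2 + sqrt(2)*o^2 - 27*o - 13*sqrt(2)*o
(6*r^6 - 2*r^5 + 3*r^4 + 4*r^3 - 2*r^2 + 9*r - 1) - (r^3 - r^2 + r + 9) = 6*r^6 - 2*r^5 + 3*r^4 + 3*r^3 - r^2 + 8*r - 10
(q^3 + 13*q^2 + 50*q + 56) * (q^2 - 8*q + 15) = q^5 + 5*q^4 - 39*q^3 - 149*q^2 + 302*q + 840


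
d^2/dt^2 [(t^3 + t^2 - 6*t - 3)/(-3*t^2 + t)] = 2*(50*t^3 + 81*t^2 - 27*t + 3)/(t^3*(27*t^3 - 27*t^2 + 9*t - 1))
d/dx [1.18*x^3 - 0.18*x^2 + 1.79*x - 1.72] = 3.54*x^2 - 0.36*x + 1.79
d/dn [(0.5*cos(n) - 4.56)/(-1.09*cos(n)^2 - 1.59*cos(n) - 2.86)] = (-0.545*cos(n)^2 + 9.9408*cos(n) + 8.6804)*sin(n)/(1.1881*cos(n)^4 + 3.4662*cos(n)^3 + 8.7629*cos(n)^2 + 9.0948*cos(n) + 8.1796)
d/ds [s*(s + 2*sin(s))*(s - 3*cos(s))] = s*(s + 2*sin(s))*(3*sin(s) + 1) + s*(s - 3*cos(s))*(2*cos(s) + 1) + (s + 2*sin(s))*(s - 3*cos(s))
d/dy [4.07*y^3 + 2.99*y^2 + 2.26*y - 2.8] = 12.21*y^2 + 5.98*y + 2.26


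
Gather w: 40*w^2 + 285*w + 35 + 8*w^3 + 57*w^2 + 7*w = 8*w^3 + 97*w^2 + 292*w + 35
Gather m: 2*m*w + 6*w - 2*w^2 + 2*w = 2*m*w - 2*w^2 + 8*w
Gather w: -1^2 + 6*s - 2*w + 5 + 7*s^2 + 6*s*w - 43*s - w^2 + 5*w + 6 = 7*s^2 - 37*s - w^2 + w*(6*s + 3) + 10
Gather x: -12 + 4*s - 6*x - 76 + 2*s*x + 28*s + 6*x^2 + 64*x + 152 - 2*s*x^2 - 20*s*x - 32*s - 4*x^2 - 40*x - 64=x^2*(2 - 2*s) + x*(18 - 18*s)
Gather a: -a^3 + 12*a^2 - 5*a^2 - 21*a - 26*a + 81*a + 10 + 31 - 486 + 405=-a^3 + 7*a^2 + 34*a - 40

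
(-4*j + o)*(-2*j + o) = 8*j^2 - 6*j*o + o^2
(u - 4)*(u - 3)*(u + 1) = u^3 - 6*u^2 + 5*u + 12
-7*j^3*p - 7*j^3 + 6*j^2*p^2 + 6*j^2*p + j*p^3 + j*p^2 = (-j + p)*(7*j + p)*(j*p + j)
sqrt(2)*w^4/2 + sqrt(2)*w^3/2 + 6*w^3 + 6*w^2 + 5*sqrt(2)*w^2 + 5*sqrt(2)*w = w*(w + sqrt(2))*(w + 5*sqrt(2))*(sqrt(2)*w/2 + sqrt(2)/2)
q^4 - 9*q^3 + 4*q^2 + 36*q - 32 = (q - 8)*(q - 2)*(q - 1)*(q + 2)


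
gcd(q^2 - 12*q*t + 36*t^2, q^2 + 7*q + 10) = 1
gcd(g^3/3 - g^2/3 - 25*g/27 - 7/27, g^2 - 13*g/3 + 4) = 1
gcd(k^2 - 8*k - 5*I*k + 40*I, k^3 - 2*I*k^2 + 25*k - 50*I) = k - 5*I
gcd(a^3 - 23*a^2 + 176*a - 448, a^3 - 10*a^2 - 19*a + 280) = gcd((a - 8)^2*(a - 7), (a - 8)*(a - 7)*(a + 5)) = a^2 - 15*a + 56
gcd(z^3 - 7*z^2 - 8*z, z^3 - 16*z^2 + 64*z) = z^2 - 8*z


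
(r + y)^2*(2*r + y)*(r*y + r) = 2*r^4*y + 2*r^4 + 5*r^3*y^2 + 5*r^3*y + 4*r^2*y^3 + 4*r^2*y^2 + r*y^4 + r*y^3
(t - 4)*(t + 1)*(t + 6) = t^3 + 3*t^2 - 22*t - 24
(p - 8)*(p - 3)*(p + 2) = p^3 - 9*p^2 + 2*p + 48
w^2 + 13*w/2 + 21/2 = (w + 3)*(w + 7/2)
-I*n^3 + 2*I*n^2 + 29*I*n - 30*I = (n - 6)*(n + 5)*(-I*n + I)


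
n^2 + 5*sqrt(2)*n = n*(n + 5*sqrt(2))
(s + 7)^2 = s^2 + 14*s + 49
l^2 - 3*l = l*(l - 3)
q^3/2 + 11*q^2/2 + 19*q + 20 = (q/2 + 1)*(q + 4)*(q + 5)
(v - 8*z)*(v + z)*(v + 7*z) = v^3 - 57*v*z^2 - 56*z^3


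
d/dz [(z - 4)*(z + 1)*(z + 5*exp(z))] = 5*z^2*exp(z) + 3*z^2 - 5*z*exp(z) - 6*z - 35*exp(z) - 4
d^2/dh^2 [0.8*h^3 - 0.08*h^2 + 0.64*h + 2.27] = 4.8*h - 0.16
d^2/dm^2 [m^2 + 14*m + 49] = 2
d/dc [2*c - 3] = 2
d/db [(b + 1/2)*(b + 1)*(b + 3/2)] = 3*b^2 + 6*b + 11/4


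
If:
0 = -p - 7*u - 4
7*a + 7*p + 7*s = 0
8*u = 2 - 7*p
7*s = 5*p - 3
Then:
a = -429/287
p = 46/41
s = 107/287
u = -30/41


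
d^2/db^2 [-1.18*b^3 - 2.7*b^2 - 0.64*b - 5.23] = -7.08*b - 5.4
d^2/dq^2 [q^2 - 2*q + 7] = 2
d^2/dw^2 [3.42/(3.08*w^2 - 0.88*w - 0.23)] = (64.886976*w^2 - 18.539136*w - 3.42*(6.16*w - 0.88)*(12.32*w - 1.76) - 4.845456)/(-3.08*w^2 + 0.88*w + 0.23)^3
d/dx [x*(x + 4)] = 2*x + 4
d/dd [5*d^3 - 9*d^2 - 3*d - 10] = 15*d^2 - 18*d - 3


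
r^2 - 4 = (r - 2)*(r + 2)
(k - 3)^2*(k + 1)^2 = k^4 - 4*k^3 - 2*k^2 + 12*k + 9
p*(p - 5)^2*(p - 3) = p^4 - 13*p^3 + 55*p^2 - 75*p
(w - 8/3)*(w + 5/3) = w^2 - w - 40/9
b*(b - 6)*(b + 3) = b^3 - 3*b^2 - 18*b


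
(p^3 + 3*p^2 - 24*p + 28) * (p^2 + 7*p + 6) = p^5 + 10*p^4 + 3*p^3 - 122*p^2 + 52*p + 168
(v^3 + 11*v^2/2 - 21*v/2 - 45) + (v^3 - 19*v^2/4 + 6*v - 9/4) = 2*v^3 + 3*v^2/4 - 9*v/2 - 189/4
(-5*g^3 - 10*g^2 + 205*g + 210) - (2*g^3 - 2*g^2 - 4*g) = -7*g^3 - 8*g^2 + 209*g + 210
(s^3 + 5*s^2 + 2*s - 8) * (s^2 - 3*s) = s^5 + 2*s^4 - 13*s^3 - 14*s^2 + 24*s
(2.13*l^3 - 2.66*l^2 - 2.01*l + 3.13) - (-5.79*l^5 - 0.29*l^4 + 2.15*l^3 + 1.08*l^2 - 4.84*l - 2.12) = 5.79*l^5 + 0.29*l^4 - 0.02*l^3 - 3.74*l^2 + 2.83*l + 5.25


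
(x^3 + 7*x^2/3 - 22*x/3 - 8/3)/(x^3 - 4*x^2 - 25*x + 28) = (3*x^2 - 5*x - 2)/(3*(x^2 - 8*x + 7))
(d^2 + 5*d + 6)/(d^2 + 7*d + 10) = (d + 3)/(d + 5)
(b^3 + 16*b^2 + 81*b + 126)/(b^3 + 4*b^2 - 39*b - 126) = (b + 6)/(b - 6)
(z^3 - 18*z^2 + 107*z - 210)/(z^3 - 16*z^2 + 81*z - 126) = (z - 5)/(z - 3)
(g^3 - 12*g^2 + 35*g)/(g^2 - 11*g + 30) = g*(g - 7)/(g - 6)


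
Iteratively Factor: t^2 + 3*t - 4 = (t - 1)*(t + 4)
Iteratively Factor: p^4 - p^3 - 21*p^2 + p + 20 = (p - 1)*(p^3 - 21*p - 20) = (p - 5)*(p - 1)*(p^2 + 5*p + 4) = (p - 5)*(p - 1)*(p + 1)*(p + 4)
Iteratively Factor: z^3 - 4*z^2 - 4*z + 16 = (z - 4)*(z^2 - 4) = (z - 4)*(z + 2)*(z - 2)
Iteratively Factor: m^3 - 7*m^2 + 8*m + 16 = (m + 1)*(m^2 - 8*m + 16) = (m - 4)*(m + 1)*(m - 4)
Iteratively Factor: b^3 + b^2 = (b)*(b^2 + b) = b^2*(b + 1)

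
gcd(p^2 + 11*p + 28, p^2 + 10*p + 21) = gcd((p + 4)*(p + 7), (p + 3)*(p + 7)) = p + 7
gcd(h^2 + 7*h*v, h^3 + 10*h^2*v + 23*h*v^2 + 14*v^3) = h + 7*v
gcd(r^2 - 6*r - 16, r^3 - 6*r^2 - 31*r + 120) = r - 8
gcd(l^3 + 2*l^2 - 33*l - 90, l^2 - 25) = l + 5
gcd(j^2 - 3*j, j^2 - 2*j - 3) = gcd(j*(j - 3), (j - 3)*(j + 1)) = j - 3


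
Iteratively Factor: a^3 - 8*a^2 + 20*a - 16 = (a - 2)*(a^2 - 6*a + 8) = (a - 2)^2*(a - 4)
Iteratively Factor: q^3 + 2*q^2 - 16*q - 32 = (q - 4)*(q^2 + 6*q + 8) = (q - 4)*(q + 4)*(q + 2)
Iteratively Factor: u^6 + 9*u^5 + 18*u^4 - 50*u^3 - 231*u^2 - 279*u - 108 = (u + 3)*(u^5 + 6*u^4 - 50*u^2 - 81*u - 36) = (u - 3)*(u + 3)*(u^4 + 9*u^3 + 27*u^2 + 31*u + 12) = (u - 3)*(u + 3)*(u + 4)*(u^3 + 5*u^2 + 7*u + 3) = (u - 3)*(u + 1)*(u + 3)*(u + 4)*(u^2 + 4*u + 3) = (u - 3)*(u + 1)*(u + 3)^2*(u + 4)*(u + 1)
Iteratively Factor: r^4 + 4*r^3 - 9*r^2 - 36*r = (r + 4)*(r^3 - 9*r) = (r - 3)*(r + 4)*(r^2 + 3*r) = (r - 3)*(r + 3)*(r + 4)*(r)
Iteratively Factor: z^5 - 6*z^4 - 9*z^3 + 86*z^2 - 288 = (z + 3)*(z^4 - 9*z^3 + 18*z^2 + 32*z - 96) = (z - 3)*(z + 3)*(z^3 - 6*z^2 + 32) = (z - 3)*(z + 2)*(z + 3)*(z^2 - 8*z + 16) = (z - 4)*(z - 3)*(z + 2)*(z + 3)*(z - 4)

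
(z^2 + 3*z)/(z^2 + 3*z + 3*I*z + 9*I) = z/(z + 3*I)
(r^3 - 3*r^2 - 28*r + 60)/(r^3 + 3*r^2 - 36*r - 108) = (r^2 + 3*r - 10)/(r^2 + 9*r + 18)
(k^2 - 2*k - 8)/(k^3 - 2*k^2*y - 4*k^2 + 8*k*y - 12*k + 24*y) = (4 - k)/(-k^2 + 2*k*y + 6*k - 12*y)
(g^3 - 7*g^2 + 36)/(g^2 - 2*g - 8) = (g^2 - 9*g + 18)/(g - 4)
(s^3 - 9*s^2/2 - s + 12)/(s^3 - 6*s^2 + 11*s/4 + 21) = 2*(s - 2)/(2*s - 7)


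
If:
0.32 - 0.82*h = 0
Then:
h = 0.39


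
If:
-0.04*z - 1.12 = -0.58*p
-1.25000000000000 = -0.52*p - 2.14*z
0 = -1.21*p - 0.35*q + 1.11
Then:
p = 1.94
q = -3.53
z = 0.11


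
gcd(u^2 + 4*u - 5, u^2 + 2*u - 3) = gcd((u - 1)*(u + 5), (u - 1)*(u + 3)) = u - 1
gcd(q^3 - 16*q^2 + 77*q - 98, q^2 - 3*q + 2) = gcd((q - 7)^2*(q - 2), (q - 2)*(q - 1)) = q - 2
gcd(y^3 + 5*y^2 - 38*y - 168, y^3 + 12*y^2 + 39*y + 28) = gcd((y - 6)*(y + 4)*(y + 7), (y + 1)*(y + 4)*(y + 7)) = y^2 + 11*y + 28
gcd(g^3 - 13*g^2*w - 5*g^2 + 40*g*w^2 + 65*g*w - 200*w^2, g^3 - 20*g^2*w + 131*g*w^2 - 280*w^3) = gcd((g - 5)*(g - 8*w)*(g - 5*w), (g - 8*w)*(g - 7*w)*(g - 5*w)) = g^2 - 13*g*w + 40*w^2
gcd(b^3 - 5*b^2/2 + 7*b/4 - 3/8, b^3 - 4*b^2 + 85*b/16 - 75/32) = b - 3/2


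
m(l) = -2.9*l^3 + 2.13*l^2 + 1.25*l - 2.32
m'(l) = -8.7*l^2 + 4.26*l + 1.25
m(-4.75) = 350.60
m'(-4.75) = -215.28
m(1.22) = -2.89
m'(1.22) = -6.50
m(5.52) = -418.29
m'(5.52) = -240.33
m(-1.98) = 26.07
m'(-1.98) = -41.29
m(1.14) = -2.42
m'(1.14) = -5.20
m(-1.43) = 8.73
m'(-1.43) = -22.63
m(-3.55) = 149.83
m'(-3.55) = -123.51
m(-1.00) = 1.46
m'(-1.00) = -11.71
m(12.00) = -4691.80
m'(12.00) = -1200.43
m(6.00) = -544.54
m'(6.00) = -286.39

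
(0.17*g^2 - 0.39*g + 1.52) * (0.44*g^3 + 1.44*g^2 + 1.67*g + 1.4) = 0.0748*g^5 + 0.0732*g^4 + 0.3911*g^3 + 1.7755*g^2 + 1.9924*g + 2.128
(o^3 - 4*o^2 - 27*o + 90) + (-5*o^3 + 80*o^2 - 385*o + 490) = -4*o^3 + 76*o^2 - 412*o + 580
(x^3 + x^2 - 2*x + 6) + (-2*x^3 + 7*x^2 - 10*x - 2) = -x^3 + 8*x^2 - 12*x + 4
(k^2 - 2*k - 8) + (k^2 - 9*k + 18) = 2*k^2 - 11*k + 10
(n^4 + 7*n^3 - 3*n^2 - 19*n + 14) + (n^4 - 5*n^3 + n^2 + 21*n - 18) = 2*n^4 + 2*n^3 - 2*n^2 + 2*n - 4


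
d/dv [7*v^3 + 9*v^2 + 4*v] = 21*v^2 + 18*v + 4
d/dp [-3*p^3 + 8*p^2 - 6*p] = -9*p^2 + 16*p - 6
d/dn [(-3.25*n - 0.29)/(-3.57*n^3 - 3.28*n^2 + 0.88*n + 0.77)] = (11.6025*n^3 + 10.66*n^2 - 2.86*n - (3.25*n + 0.29)*(10.71*n^2 + 6.56*n - 0.88) - 2.5025)/(3.57*n^3 + 3.28*n^2 - 0.88*n - 0.77)^2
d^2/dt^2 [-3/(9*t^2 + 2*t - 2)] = 6*(81*t^2 + 18*t - 4*(9*t + 1)^2 - 18)/(9*t^2 + 2*t - 2)^3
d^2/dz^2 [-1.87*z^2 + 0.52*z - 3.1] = -3.74000000000000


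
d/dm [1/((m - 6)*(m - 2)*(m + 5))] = (-(m - 6)*(m - 2) - (m - 6)*(m + 5) - (m - 2)*(m + 5))/((m - 6)^2*(m - 2)^2*(m + 5)^2)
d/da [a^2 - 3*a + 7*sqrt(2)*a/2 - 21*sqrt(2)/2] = 2*a - 3 + 7*sqrt(2)/2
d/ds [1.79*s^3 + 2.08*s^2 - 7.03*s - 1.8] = 5.37*s^2 + 4.16*s - 7.03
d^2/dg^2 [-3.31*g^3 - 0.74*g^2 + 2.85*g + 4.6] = -19.86*g - 1.48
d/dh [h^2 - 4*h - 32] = 2*h - 4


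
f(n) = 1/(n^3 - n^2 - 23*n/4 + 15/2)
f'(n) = (-3*n^2 + 2*n + 23/4)/(n^3 - n^2 - 23*n/4 + 15/2)^2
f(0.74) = 0.32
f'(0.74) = 0.58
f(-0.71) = 0.09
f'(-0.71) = 0.02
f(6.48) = 0.00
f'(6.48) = -0.00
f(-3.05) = -0.08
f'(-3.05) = -0.18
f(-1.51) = 0.10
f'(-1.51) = -0.04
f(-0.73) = 0.09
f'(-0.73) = 0.02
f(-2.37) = 0.45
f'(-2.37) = -3.28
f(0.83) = 0.38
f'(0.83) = 0.78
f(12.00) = 0.00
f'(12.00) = 0.00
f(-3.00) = -0.09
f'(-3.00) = -0.22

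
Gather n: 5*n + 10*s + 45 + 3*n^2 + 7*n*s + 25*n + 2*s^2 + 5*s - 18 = 3*n^2 + n*(7*s + 30) + 2*s^2 + 15*s + 27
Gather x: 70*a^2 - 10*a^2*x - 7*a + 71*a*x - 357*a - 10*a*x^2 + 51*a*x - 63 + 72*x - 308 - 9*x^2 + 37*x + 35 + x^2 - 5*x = 70*a^2 - 364*a + x^2*(-10*a - 8) + x*(-10*a^2 + 122*a + 104) - 336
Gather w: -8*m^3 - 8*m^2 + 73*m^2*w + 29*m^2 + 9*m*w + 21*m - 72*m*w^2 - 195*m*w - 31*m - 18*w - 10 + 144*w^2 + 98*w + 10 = -8*m^3 + 21*m^2 - 10*m + w^2*(144 - 72*m) + w*(73*m^2 - 186*m + 80)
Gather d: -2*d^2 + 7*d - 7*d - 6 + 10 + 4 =8 - 2*d^2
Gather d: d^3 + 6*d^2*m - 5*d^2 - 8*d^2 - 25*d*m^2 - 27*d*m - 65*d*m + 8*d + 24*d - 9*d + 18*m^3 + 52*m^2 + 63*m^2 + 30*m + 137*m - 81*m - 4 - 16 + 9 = d^3 + d^2*(6*m - 13) + d*(-25*m^2 - 92*m + 23) + 18*m^3 + 115*m^2 + 86*m - 11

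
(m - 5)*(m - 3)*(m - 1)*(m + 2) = m^4 - 7*m^3 + 5*m^2 + 31*m - 30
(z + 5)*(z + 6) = z^2 + 11*z + 30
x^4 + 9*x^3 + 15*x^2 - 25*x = x*(x - 1)*(x + 5)^2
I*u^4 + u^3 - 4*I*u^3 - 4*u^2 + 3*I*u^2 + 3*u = u*(u - 3)*(u - 1)*(I*u + 1)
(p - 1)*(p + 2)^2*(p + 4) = p^4 + 7*p^3 + 12*p^2 - 4*p - 16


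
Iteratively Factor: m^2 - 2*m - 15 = (m - 5)*(m + 3)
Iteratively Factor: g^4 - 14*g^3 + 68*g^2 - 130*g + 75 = (g - 5)*(g^3 - 9*g^2 + 23*g - 15) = (g - 5)*(g - 1)*(g^2 - 8*g + 15) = (g - 5)*(g - 3)*(g - 1)*(g - 5)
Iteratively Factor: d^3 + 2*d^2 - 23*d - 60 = (d + 4)*(d^2 - 2*d - 15) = (d + 3)*(d + 4)*(d - 5)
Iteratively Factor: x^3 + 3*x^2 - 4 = (x + 2)*(x^2 + x - 2) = (x + 2)^2*(x - 1)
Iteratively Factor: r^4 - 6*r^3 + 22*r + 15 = (r + 1)*(r^3 - 7*r^2 + 7*r + 15) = (r - 5)*(r + 1)*(r^2 - 2*r - 3) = (r - 5)*(r - 3)*(r + 1)*(r + 1)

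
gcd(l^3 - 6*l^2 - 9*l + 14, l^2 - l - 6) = l + 2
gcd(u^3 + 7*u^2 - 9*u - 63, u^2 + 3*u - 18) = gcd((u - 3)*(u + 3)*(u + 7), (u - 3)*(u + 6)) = u - 3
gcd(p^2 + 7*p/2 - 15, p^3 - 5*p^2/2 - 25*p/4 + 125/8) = p - 5/2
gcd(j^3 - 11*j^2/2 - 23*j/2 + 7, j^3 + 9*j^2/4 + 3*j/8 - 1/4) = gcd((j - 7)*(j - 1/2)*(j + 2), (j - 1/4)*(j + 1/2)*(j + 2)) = j + 2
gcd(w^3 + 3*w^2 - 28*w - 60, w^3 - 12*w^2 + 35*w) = w - 5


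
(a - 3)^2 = a^2 - 6*a + 9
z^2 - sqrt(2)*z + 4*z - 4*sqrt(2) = (z + 4)*(z - sqrt(2))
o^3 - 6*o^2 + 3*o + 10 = (o - 5)*(o - 2)*(o + 1)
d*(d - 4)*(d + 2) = d^3 - 2*d^2 - 8*d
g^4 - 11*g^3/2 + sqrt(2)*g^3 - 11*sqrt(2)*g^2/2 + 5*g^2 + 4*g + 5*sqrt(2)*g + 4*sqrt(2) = (g - 4)*(g - 2)*(g + 1/2)*(g + sqrt(2))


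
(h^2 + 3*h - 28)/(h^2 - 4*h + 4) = (h^2 + 3*h - 28)/(h^2 - 4*h + 4)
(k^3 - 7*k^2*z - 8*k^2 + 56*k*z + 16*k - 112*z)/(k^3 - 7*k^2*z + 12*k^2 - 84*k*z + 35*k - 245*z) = (k^2 - 8*k + 16)/(k^2 + 12*k + 35)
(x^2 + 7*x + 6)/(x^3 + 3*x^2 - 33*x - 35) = (x + 6)/(x^2 + 2*x - 35)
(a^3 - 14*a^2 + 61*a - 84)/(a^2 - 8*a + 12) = (a^3 - 14*a^2 + 61*a - 84)/(a^2 - 8*a + 12)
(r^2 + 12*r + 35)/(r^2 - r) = (r^2 + 12*r + 35)/(r*(r - 1))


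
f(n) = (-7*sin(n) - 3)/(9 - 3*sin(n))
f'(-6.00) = -1.04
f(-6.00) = -0.61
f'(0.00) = -0.89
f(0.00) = -0.33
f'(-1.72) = 0.07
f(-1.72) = 0.33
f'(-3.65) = 1.11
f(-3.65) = -0.85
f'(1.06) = -0.86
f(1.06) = -1.43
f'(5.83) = -0.61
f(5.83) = 0.01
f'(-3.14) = 0.89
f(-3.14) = -0.33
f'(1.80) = 0.44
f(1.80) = -1.62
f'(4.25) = 0.24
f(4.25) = 0.28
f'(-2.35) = 0.41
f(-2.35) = 0.18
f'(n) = -7*cos(n)/(9 - 3*sin(n)) + 3*(-7*sin(n) - 3)*cos(n)/(9 - 3*sin(n))^2 = -8*cos(n)/(sin(n) - 3)^2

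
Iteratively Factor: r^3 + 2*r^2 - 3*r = (r)*(r^2 + 2*r - 3) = r*(r + 3)*(r - 1)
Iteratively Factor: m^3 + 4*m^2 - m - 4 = (m + 4)*(m^2 - 1) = (m + 1)*(m + 4)*(m - 1)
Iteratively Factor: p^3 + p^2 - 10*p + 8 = (p + 4)*(p^2 - 3*p + 2) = (p - 1)*(p + 4)*(p - 2)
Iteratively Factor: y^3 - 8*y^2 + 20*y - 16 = (y - 4)*(y^2 - 4*y + 4) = (y - 4)*(y - 2)*(y - 2)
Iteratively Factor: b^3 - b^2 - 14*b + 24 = (b + 4)*(b^2 - 5*b + 6) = (b - 2)*(b + 4)*(b - 3)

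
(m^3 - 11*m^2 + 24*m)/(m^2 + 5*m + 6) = m*(m^2 - 11*m + 24)/(m^2 + 5*m + 6)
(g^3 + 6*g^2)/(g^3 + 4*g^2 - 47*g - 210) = g^2/(g^2 - 2*g - 35)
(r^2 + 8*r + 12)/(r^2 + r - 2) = (r + 6)/(r - 1)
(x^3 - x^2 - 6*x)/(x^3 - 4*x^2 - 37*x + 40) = x*(x^2 - x - 6)/(x^3 - 4*x^2 - 37*x + 40)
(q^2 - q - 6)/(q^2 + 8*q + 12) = (q - 3)/(q + 6)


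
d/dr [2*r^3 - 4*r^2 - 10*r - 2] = 6*r^2 - 8*r - 10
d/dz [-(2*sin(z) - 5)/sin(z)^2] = 2*(sin(z) - 5)*cos(z)/sin(z)^3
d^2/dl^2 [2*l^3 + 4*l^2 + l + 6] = 12*l + 8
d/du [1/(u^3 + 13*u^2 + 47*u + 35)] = (-3*u^2 - 26*u - 47)/(u^3 + 13*u^2 + 47*u + 35)^2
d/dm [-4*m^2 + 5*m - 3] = 5 - 8*m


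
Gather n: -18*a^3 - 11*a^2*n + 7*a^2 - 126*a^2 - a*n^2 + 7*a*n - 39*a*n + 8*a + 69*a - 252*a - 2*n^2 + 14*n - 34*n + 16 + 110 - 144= -18*a^3 - 119*a^2 - 175*a + n^2*(-a - 2) + n*(-11*a^2 - 32*a - 20) - 18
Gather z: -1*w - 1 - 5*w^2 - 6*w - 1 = -5*w^2 - 7*w - 2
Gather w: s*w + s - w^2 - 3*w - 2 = s - w^2 + w*(s - 3) - 2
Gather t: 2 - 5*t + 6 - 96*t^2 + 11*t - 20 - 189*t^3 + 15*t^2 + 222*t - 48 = -189*t^3 - 81*t^2 + 228*t - 60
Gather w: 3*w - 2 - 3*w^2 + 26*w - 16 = -3*w^2 + 29*w - 18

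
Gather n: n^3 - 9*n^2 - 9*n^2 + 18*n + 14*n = n^3 - 18*n^2 + 32*n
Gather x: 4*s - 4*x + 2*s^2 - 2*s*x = 2*s^2 + 4*s + x*(-2*s - 4)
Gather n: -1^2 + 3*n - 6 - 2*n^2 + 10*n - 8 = -2*n^2 + 13*n - 15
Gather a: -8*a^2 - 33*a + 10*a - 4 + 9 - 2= -8*a^2 - 23*a + 3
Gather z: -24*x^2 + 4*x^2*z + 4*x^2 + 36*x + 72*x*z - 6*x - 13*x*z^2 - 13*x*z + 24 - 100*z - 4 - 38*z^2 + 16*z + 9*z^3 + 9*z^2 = -20*x^2 + 30*x + 9*z^3 + z^2*(-13*x - 29) + z*(4*x^2 + 59*x - 84) + 20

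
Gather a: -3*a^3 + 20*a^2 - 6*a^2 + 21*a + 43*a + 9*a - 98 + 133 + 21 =-3*a^3 + 14*a^2 + 73*a + 56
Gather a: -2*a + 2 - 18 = -2*a - 16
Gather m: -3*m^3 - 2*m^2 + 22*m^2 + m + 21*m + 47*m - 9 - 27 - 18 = -3*m^3 + 20*m^2 + 69*m - 54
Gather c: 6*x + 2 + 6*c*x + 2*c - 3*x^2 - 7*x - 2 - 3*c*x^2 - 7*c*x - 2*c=c*(-3*x^2 - x) - 3*x^2 - x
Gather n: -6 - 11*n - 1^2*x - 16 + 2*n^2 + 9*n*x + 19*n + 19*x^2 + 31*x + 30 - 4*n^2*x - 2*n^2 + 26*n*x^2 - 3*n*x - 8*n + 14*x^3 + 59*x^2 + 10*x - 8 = -4*n^2*x + n*(26*x^2 + 6*x) + 14*x^3 + 78*x^2 + 40*x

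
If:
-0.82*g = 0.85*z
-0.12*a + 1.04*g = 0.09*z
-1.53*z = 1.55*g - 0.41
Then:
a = 52.03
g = 5.54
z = -5.34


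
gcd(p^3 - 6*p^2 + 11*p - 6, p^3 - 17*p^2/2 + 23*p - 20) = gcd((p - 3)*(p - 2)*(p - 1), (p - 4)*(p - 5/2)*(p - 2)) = p - 2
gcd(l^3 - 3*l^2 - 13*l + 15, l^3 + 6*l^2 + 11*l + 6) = l + 3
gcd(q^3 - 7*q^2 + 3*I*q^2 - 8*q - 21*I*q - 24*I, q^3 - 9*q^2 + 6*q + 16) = q^2 - 7*q - 8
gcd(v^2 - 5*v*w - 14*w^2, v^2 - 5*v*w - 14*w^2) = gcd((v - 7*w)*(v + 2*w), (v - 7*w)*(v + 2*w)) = v^2 - 5*v*w - 14*w^2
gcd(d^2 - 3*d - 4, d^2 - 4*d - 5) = d + 1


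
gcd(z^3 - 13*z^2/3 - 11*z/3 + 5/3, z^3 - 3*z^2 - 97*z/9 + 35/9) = z^2 - 16*z/3 + 5/3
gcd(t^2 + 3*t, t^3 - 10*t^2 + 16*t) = t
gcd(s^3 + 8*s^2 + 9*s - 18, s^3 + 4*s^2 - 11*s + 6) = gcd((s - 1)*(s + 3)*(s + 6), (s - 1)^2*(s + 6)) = s^2 + 5*s - 6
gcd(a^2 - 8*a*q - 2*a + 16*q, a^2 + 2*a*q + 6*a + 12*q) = 1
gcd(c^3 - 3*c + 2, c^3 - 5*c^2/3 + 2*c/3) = c - 1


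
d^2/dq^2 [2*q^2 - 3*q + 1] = 4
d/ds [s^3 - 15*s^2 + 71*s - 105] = 3*s^2 - 30*s + 71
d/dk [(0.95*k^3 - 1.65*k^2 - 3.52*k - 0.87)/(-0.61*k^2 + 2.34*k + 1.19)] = (-0.5795*k^4 + 4.446*k^3 - 2.6167*k^2 - 4.9884*k - 2.153)/(0.3721*k^4 - 2.8548*k^3 + 4.0238*k^2 + 5.5692*k + 1.4161)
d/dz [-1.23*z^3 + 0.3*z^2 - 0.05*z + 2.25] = -3.69*z^2 + 0.6*z - 0.05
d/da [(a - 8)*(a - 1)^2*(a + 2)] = 4*a^3 - 24*a^2 - 6*a + 26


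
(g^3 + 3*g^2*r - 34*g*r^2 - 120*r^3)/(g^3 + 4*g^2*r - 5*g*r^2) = (-g^2 + 2*g*r + 24*r^2)/(g*(-g + r))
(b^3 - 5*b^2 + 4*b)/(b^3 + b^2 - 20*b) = (b - 1)/(b + 5)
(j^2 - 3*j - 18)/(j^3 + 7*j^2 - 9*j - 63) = (j - 6)/(j^2 + 4*j - 21)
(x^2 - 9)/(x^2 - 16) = (x^2 - 9)/(x^2 - 16)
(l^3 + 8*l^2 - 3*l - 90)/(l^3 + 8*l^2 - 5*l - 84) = (l^2 + 11*l + 30)/(l^2 + 11*l + 28)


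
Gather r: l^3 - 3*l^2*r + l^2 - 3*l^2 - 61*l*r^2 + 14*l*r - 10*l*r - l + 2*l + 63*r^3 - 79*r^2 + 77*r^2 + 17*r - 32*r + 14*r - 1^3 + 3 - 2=l^3 - 2*l^2 + l + 63*r^3 + r^2*(-61*l - 2) + r*(-3*l^2 + 4*l - 1)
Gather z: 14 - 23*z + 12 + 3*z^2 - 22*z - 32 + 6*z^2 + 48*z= 9*z^2 + 3*z - 6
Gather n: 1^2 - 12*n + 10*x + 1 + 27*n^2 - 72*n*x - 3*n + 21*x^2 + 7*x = 27*n^2 + n*(-72*x - 15) + 21*x^2 + 17*x + 2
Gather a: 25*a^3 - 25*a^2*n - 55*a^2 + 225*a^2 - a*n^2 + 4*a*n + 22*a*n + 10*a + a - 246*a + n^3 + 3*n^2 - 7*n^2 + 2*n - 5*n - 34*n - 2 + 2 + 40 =25*a^3 + a^2*(170 - 25*n) + a*(-n^2 + 26*n - 235) + n^3 - 4*n^2 - 37*n + 40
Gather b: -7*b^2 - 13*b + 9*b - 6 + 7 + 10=-7*b^2 - 4*b + 11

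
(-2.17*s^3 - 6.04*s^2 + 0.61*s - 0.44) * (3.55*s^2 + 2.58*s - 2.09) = -7.7035*s^5 - 27.0406*s^4 - 8.8824*s^3 + 12.6354*s^2 - 2.4101*s + 0.9196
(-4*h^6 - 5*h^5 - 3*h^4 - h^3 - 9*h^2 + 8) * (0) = 0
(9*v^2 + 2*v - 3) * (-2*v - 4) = -18*v^3 - 40*v^2 - 2*v + 12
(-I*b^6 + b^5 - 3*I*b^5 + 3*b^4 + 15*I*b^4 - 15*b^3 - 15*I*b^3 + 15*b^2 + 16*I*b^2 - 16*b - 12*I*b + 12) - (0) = -I*b^6 + b^5 - 3*I*b^5 + 3*b^4 + 15*I*b^4 - 15*b^3 - 15*I*b^3 + 15*b^2 + 16*I*b^2 - 16*b - 12*I*b + 12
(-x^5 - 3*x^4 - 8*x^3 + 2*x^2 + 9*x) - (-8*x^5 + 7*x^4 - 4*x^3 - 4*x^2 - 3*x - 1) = 7*x^5 - 10*x^4 - 4*x^3 + 6*x^2 + 12*x + 1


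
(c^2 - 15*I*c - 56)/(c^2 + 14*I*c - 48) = (c^2 - 15*I*c - 56)/(c^2 + 14*I*c - 48)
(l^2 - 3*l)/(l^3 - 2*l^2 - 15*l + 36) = l/(l^2 + l - 12)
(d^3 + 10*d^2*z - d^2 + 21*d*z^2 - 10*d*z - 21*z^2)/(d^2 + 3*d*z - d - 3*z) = d + 7*z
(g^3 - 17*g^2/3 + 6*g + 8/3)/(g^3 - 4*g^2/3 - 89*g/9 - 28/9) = 3*(g - 2)/(3*g + 7)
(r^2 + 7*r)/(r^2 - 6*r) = (r + 7)/(r - 6)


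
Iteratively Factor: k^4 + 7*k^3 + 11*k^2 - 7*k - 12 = (k + 3)*(k^3 + 4*k^2 - k - 4) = (k + 3)*(k + 4)*(k^2 - 1) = (k - 1)*(k + 3)*(k + 4)*(k + 1)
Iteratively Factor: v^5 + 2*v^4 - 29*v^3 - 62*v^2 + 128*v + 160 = (v + 4)*(v^4 - 2*v^3 - 21*v^2 + 22*v + 40) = (v + 1)*(v + 4)*(v^3 - 3*v^2 - 18*v + 40) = (v + 1)*(v + 4)^2*(v^2 - 7*v + 10) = (v - 5)*(v + 1)*(v + 4)^2*(v - 2)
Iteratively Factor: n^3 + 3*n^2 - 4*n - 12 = (n + 3)*(n^2 - 4) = (n + 2)*(n + 3)*(n - 2)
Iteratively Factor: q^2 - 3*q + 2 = (q - 2)*(q - 1)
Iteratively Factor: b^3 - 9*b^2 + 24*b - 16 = (b - 4)*(b^2 - 5*b + 4) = (b - 4)^2*(b - 1)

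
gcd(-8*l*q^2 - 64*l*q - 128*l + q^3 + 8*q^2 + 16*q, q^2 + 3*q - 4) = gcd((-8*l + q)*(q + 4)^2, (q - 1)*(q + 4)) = q + 4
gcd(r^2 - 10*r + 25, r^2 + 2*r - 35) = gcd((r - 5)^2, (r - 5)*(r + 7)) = r - 5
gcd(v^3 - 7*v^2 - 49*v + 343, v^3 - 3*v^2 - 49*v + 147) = v^2 - 49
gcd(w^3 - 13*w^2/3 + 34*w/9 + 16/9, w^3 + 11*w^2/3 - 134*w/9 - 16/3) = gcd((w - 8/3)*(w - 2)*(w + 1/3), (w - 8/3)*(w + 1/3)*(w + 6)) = w^2 - 7*w/3 - 8/9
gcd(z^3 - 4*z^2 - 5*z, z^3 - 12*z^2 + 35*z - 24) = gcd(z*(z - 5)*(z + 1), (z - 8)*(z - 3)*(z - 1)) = 1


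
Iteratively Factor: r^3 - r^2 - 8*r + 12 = (r - 2)*(r^2 + r - 6) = (r - 2)^2*(r + 3)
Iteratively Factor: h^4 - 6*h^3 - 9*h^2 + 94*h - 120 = (h - 2)*(h^3 - 4*h^2 - 17*h + 60) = (h - 5)*(h - 2)*(h^2 + h - 12) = (h - 5)*(h - 2)*(h + 4)*(h - 3)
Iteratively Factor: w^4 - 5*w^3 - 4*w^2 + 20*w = (w - 2)*(w^3 - 3*w^2 - 10*w) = (w - 2)*(w + 2)*(w^2 - 5*w) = w*(w - 2)*(w + 2)*(w - 5)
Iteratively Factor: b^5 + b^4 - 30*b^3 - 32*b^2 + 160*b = (b)*(b^4 + b^3 - 30*b^2 - 32*b + 160) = b*(b - 5)*(b^3 + 6*b^2 - 32) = b*(b - 5)*(b + 4)*(b^2 + 2*b - 8) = b*(b - 5)*(b + 4)^2*(b - 2)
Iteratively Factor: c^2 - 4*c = (c)*(c - 4)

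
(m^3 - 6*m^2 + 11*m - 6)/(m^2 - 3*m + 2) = m - 3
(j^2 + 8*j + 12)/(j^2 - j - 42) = (j + 2)/(j - 7)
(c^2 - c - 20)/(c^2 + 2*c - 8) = (c - 5)/(c - 2)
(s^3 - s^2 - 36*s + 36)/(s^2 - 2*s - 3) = (-s^3 + s^2 + 36*s - 36)/(-s^2 + 2*s + 3)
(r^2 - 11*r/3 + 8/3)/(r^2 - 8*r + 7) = (r - 8/3)/(r - 7)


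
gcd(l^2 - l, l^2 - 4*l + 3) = l - 1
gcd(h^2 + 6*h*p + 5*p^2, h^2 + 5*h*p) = h + 5*p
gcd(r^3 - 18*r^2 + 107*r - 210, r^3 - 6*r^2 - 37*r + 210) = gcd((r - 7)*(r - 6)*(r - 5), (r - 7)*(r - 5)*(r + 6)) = r^2 - 12*r + 35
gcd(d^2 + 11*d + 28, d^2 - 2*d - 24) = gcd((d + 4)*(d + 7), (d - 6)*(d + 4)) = d + 4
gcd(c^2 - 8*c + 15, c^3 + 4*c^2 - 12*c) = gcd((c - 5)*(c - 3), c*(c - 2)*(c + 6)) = 1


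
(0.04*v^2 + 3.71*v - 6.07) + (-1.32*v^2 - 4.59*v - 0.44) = -1.28*v^2 - 0.88*v - 6.51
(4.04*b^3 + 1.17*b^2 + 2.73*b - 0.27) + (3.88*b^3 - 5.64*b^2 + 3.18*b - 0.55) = 7.92*b^3 - 4.47*b^2 + 5.91*b - 0.82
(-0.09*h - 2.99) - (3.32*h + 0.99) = -3.41*h - 3.98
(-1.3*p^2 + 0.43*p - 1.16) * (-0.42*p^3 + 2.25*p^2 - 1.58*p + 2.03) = 0.546*p^5 - 3.1056*p^4 + 3.5087*p^3 - 5.9284*p^2 + 2.7057*p - 2.3548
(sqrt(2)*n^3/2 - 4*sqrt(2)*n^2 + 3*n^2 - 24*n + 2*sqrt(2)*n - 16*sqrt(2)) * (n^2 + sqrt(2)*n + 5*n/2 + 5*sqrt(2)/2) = sqrt(2)*n^5/2 - 11*sqrt(2)*n^4/4 + 4*n^4 - 22*n^3 - 5*sqrt(2)*n^3 - 76*n^2 - 55*sqrt(2)*n^2/2 - 100*sqrt(2)*n - 22*n - 80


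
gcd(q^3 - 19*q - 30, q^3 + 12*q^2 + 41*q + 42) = q^2 + 5*q + 6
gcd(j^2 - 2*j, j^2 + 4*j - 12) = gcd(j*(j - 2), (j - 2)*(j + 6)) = j - 2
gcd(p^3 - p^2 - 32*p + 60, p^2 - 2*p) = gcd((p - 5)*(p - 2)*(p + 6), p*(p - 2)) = p - 2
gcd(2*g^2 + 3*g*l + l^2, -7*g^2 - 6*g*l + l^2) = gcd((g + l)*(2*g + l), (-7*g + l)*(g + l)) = g + l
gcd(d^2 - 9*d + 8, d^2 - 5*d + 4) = d - 1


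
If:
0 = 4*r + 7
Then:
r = -7/4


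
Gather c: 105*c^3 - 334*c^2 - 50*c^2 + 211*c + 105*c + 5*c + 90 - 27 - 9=105*c^3 - 384*c^2 + 321*c + 54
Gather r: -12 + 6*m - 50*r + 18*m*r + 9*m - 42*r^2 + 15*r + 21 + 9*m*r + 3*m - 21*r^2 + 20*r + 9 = 18*m - 63*r^2 + r*(27*m - 15) + 18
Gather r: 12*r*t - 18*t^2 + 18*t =12*r*t - 18*t^2 + 18*t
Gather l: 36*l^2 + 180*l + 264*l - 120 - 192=36*l^2 + 444*l - 312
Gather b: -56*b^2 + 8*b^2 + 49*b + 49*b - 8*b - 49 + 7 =-48*b^2 + 90*b - 42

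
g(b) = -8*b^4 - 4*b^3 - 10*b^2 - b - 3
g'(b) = -32*b^3 - 12*b^2 - 20*b - 1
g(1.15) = -37.45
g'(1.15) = -88.54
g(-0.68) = -7.40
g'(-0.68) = 17.11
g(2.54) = -468.59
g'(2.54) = -653.61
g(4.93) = -5456.10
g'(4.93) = -4225.60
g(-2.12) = -169.31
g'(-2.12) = 292.37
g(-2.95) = -590.25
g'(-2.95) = 775.09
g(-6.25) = -11617.84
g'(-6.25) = 7467.75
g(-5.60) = -7476.13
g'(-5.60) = 5354.39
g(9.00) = -56226.00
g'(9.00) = -24481.00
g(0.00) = -3.00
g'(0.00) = -1.00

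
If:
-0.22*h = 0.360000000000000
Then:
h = -1.64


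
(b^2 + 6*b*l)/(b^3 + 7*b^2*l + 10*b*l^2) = (b + 6*l)/(b^2 + 7*b*l + 10*l^2)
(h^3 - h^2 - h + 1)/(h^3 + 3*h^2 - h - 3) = (h - 1)/(h + 3)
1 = 1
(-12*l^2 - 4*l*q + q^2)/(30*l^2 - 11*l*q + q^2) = (2*l + q)/(-5*l + q)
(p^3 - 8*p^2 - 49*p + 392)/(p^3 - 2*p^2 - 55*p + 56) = (p - 7)/(p - 1)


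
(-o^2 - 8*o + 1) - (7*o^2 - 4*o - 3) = -8*o^2 - 4*o + 4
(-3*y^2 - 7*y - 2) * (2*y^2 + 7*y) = -6*y^4 - 35*y^3 - 53*y^2 - 14*y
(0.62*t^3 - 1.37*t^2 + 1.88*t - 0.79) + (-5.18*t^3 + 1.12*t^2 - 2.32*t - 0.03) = -4.56*t^3 - 0.25*t^2 - 0.44*t - 0.82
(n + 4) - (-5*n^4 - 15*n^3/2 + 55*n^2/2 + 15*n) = 5*n^4 + 15*n^3/2 - 55*n^2/2 - 14*n + 4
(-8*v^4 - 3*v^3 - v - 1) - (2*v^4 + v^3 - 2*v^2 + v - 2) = -10*v^4 - 4*v^3 + 2*v^2 - 2*v + 1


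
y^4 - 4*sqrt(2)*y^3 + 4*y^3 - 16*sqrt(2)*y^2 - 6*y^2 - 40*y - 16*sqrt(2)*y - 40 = (y + 2)^2*(y - 5*sqrt(2))*(y + sqrt(2))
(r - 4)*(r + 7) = r^2 + 3*r - 28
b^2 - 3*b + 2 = (b - 2)*(b - 1)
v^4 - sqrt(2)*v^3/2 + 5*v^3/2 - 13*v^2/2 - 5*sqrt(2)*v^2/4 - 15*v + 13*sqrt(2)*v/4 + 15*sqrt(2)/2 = (v - 5/2)*(v + 2)*(v + 3)*(v - sqrt(2)/2)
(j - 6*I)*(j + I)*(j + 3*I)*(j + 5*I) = j^4 + 3*I*j^3 + 31*j^2 + 123*I*j - 90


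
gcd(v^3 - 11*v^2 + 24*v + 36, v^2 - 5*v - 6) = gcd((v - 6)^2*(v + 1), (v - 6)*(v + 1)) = v^2 - 5*v - 6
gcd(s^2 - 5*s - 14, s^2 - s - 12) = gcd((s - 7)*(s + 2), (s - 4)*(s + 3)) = 1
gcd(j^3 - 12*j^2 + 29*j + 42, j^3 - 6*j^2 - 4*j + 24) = j - 6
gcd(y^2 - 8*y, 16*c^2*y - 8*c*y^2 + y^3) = y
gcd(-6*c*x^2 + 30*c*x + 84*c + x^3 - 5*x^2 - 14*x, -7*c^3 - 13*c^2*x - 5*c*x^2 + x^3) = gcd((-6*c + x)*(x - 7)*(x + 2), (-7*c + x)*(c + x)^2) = 1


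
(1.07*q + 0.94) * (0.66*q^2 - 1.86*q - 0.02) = 0.7062*q^3 - 1.3698*q^2 - 1.7698*q - 0.0188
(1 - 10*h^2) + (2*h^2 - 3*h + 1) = -8*h^2 - 3*h + 2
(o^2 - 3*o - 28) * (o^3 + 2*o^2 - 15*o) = o^5 - o^4 - 49*o^3 - 11*o^2 + 420*o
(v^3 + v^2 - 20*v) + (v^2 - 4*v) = v^3 + 2*v^2 - 24*v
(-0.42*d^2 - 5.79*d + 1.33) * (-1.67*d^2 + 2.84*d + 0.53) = 0.7014*d^4 + 8.4765*d^3 - 18.8873*d^2 + 0.7085*d + 0.7049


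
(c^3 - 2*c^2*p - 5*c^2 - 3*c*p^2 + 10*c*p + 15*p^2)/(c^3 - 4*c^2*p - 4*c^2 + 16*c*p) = (c^3 - 2*c^2*p - 5*c^2 - 3*c*p^2 + 10*c*p + 15*p^2)/(c*(c^2 - 4*c*p - 4*c + 16*p))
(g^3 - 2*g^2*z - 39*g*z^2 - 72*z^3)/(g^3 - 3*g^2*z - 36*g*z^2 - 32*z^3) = (g^2 + 6*g*z + 9*z^2)/(g^2 + 5*g*z + 4*z^2)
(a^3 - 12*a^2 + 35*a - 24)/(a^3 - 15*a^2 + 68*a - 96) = (a - 1)/(a - 4)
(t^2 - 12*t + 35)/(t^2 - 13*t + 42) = (t - 5)/(t - 6)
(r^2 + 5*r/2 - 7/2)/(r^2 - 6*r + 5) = (r + 7/2)/(r - 5)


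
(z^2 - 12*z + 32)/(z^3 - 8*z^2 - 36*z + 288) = (z - 4)/(z^2 - 36)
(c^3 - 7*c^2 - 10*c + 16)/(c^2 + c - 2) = c - 8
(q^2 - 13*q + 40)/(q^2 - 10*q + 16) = (q - 5)/(q - 2)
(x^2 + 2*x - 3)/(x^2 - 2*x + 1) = (x + 3)/(x - 1)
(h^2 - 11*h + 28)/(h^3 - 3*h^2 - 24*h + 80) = (h - 7)/(h^2 + h - 20)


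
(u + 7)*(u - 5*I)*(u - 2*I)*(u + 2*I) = u^4 + 7*u^3 - 5*I*u^3 + 4*u^2 - 35*I*u^2 + 28*u - 20*I*u - 140*I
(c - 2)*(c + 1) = c^2 - c - 2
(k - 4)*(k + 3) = k^2 - k - 12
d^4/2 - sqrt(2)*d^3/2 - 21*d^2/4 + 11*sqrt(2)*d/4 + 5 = (d/2 + sqrt(2))*(d - 5*sqrt(2)/2)*(d - sqrt(2))*(d + sqrt(2)/2)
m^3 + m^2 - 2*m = m*(m - 1)*(m + 2)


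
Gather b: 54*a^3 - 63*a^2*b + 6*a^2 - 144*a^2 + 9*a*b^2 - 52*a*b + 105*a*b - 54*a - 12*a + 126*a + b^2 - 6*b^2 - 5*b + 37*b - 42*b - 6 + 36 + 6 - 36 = 54*a^3 - 138*a^2 + 60*a + b^2*(9*a - 5) + b*(-63*a^2 + 53*a - 10)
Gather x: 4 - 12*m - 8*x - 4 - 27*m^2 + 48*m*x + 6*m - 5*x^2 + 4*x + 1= -27*m^2 - 6*m - 5*x^2 + x*(48*m - 4) + 1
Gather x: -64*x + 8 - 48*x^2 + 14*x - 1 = -48*x^2 - 50*x + 7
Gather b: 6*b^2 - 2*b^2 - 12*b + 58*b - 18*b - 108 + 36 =4*b^2 + 28*b - 72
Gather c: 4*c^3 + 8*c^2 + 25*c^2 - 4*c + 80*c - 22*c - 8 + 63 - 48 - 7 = 4*c^3 + 33*c^2 + 54*c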